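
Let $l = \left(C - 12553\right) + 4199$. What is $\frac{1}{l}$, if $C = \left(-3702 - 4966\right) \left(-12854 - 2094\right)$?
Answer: $\frac{1}{129560910} \approx 7.7184 \cdot 10^{-9}$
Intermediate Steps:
$C = 129569264$ ($C = \left(-3702 - 4966\right) \left(-14948\right) = \left(-8668\right) \left(-14948\right) = 129569264$)
$l = 129560910$ ($l = \left(129569264 - 12553\right) + 4199 = 129556711 + 4199 = 129560910$)
$\frac{1}{l} = \frac{1}{129560910}$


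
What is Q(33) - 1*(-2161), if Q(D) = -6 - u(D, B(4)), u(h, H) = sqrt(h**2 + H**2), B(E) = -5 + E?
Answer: 2155 - sqrt(1090) ≈ 2122.0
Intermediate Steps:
u(h, H) = sqrt(H**2 + h**2)
Q(D) = -6 - sqrt(1 + D**2) (Q(D) = -6 - sqrt((-5 + 4)**2 + D**2) = -6 - sqrt((-1)**2 + D**2) = -6 - sqrt(1 + D**2))
Q(33) - 1*(-2161) = (-6 - sqrt(1 + 33**2)) - 1*(-2161) = (-6 - sqrt(1 + 1089)) + 2161 = (-6 - sqrt(1090)) + 2161 = 2155 - sqrt(1090)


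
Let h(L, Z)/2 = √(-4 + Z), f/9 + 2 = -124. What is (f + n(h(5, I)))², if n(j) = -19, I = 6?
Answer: 1329409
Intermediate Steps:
f = -1134 (f = -18 + 9*(-124) = -18 - 1116 = -1134)
h(L, Z) = 2*√(-4 + Z)
(f + n(h(5, I)))² = (-1134 - 19)² = (-1153)² = 1329409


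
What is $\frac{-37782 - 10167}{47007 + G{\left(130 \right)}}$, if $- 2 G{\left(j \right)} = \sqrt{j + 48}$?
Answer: $- \frac{4507877286}{4419316009} - \frac{47949 \sqrt{178}}{4419316009} \approx -1.0202$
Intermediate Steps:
$G{\left(j \right)} = - \frac{\sqrt{48 + j}}{2}$ ($G{\left(j \right)} = - \frac{\sqrt{j + 48}}{2} = - \frac{\sqrt{48 + j}}{2}$)
$\frac{-37782 - 10167}{47007 + G{\left(130 \right)}} = \frac{-37782 - 10167}{47007 - \frac{\sqrt{48 + 130}}{2}} = - \frac{47949}{47007 - \frac{\sqrt{178}}{2}}$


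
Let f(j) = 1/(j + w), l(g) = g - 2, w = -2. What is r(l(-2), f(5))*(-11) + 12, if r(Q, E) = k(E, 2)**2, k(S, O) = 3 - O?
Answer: 1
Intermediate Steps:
l(g) = -2 + g
f(j) = 1/(-2 + j) (f(j) = 1/(j - 2) = 1/(-2 + j))
r(Q, E) = 1 (r(Q, E) = (3 - 1*2)**2 = (3 - 2)**2 = 1**2 = 1)
r(l(-2), f(5))*(-11) + 12 = 1*(-11) + 12 = -11 + 12 = 1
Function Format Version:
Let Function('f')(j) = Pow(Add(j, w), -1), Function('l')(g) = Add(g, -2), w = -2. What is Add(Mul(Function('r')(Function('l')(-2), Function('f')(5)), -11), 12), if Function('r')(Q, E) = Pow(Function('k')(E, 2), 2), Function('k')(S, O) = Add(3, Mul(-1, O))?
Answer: 1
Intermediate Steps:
Function('l')(g) = Add(-2, g)
Function('f')(j) = Pow(Add(-2, j), -1) (Function('f')(j) = Pow(Add(j, -2), -1) = Pow(Add(-2, j), -1))
Function('r')(Q, E) = 1 (Function('r')(Q, E) = Pow(Add(3, Mul(-1, 2)), 2) = Pow(Add(3, -2), 2) = Pow(1, 2) = 1)
Add(Mul(Function('r')(Function('l')(-2), Function('f')(5)), -11), 12) = Add(Mul(1, -11), 12) = Add(-11, 12) = 1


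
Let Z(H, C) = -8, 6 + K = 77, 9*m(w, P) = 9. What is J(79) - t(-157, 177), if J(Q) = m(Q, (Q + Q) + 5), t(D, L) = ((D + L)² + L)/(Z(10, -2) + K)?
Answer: -514/63 ≈ -8.1587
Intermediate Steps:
m(w, P) = 1 (m(w, P) = (⅑)*9 = 1)
K = 71 (K = -6 + 77 = 71)
t(D, L) = L/63 + (D + L)²/63 (t(D, L) = ((D + L)² + L)/(-8 + 71) = (L + (D + L)²)/63 = (L + (D + L)²)*(1/63) = L/63 + (D + L)²/63)
J(Q) = 1
J(79) - t(-157, 177) = 1 - ((1/63)*177 + (-157 + 177)²/63) = 1 - (59/21 + (1/63)*20²) = 1 - (59/21 + (1/63)*400) = 1 - (59/21 + 400/63) = 1 - 1*577/63 = 1 - 577/63 = -514/63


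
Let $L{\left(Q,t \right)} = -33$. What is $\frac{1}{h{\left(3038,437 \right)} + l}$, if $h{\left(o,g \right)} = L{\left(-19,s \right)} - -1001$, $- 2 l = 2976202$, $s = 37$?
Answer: $- \frac{1}{1487133} \approx -6.7243 \cdot 10^{-7}$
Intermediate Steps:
$l = -1488101$ ($l = \left(- \frac{1}{2}\right) 2976202 = -1488101$)
$h{\left(o,g \right)} = 968$ ($h{\left(o,g \right)} = -33 - -1001 = -33 + 1001 = 968$)
$\frac{1}{h{\left(3038,437 \right)} + l} = \frac{1}{968 - 1488101} = \frac{1}{-1487133} = - \frac{1}{1487133}$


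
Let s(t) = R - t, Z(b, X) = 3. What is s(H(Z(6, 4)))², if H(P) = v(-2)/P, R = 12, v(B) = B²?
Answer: 1024/9 ≈ 113.78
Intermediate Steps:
H(P) = 4/P (H(P) = (-2)²/P = 4/P)
s(t) = 12 - t
s(H(Z(6, 4)))² = (12 - 4/3)² = (32/3)² = 1024/9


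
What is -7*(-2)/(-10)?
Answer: -7/5 ≈ -1.4000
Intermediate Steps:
-7*(-2)/(-10) = 14*(-1/10) = -7/5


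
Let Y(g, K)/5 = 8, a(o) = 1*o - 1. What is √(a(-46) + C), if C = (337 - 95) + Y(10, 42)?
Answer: √235 ≈ 15.330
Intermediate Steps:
a(o) = -1 + o (a(o) = o - 1 = -1 + o)
Y(g, K) = 40 (Y(g, K) = 5*8 = 40)
C = 282 (C = (337 - 95) + 40 = 242 + 40 = 282)
√(a(-46) + C) = √((-1 - 46) + 282) = √(-47 + 282) = √235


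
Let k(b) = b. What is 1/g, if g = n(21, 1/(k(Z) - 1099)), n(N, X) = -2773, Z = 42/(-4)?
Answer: -1/2773 ≈ -0.00036062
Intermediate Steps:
Z = -21/2 (Z = 42*(-¼) = -21/2 ≈ -10.500)
g = -2773
1/g = 1/(-2773) = -1/2773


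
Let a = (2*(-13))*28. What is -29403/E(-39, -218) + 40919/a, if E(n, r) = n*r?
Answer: -4734599/79352 ≈ -59.666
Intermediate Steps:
a = -728 (a = -26*28 = -728)
-29403/E(-39, -218) + 40919/a = -29403/((-39*(-218))) + 40919/(-728) = -29403/8502 + 40919*(-1/728) = -29403*1/8502 - 40919/728 = -9801/2834 - 40919/728 = -4734599/79352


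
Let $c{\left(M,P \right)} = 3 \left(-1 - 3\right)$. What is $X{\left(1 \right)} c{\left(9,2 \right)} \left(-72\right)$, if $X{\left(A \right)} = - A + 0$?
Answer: $-864$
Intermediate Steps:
$c{\left(M,P \right)} = -12$ ($c{\left(M,P \right)} = 3 \left(-4\right) = -12$)
$X{\left(A \right)} = - A$
$X{\left(1 \right)} c{\left(9,2 \right)} \left(-72\right) = \left(-1\right) 1 \left(-12\right) \left(-72\right) = \left(-1\right) \left(-12\right) \left(-72\right) = 12 \left(-72\right) = -864$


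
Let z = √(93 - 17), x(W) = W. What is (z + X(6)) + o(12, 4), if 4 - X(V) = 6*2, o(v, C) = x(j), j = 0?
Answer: -8 + 2*√19 ≈ 0.71780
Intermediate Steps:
o(v, C) = 0
X(V) = -8 (X(V) = 4 - 6*2 = 4 - 1*12 = 4 - 12 = -8)
z = 2*√19 (z = √76 = 2*√19 ≈ 8.7178)
(z + X(6)) + o(12, 4) = (2*√19 - 8) + 0 = (-8 + 2*√19) + 0 = -8 + 2*√19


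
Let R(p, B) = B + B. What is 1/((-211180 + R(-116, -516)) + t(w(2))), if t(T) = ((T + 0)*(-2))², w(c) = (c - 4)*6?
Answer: -1/211636 ≈ -4.7251e-6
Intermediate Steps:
w(c) = -24 + 6*c (w(c) = (-4 + c)*6 = -24 + 6*c)
R(p, B) = 2*B
t(T) = 4*T² (t(T) = (T*(-2))² = (-2*T)² = 4*T²)
1/((-211180 + R(-116, -516)) + t(w(2))) = 1/((-211180 + 2*(-516)) + 4*(-24 + 6*2)²) = 1/((-211180 - 1032) + 4*(-24 + 12)²) = 1/(-212212 + 4*(-12)²) = 1/(-212212 + 4*144) = 1/(-212212 + 576) = 1/(-211636) = -1/211636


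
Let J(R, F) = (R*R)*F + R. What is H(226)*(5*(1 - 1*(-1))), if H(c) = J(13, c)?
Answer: 382070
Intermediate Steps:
J(R, F) = R + F*R² (J(R, F) = R²*F + R = F*R² + R = R + F*R²)
H(c) = 13 + 169*c (H(c) = 13*(1 + c*13) = 13*(1 + 13*c) = 13 + 169*c)
H(226)*(5*(1 - 1*(-1))) = (13 + 169*226)*(5*(1 - 1*(-1))) = (13 + 38194)*(5*(1 + 1)) = 38207*(5*2) = 38207*10 = 382070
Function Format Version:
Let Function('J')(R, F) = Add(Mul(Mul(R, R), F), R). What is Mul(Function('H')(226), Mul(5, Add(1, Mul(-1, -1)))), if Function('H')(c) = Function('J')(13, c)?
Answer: 382070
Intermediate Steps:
Function('J')(R, F) = Add(R, Mul(F, Pow(R, 2))) (Function('J')(R, F) = Add(Mul(Pow(R, 2), F), R) = Add(Mul(F, Pow(R, 2)), R) = Add(R, Mul(F, Pow(R, 2))))
Function('H')(c) = Add(13, Mul(169, c)) (Function('H')(c) = Mul(13, Add(1, Mul(c, 13))) = Mul(13, Add(1, Mul(13, c))) = Add(13, Mul(169, c)))
Mul(Function('H')(226), Mul(5, Add(1, Mul(-1, -1)))) = Mul(Add(13, Mul(169, 226)), Mul(5, Add(1, Mul(-1, -1)))) = Mul(Add(13, 38194), Mul(5, Add(1, 1))) = Mul(38207, Mul(5, 2)) = Mul(38207, 10) = 382070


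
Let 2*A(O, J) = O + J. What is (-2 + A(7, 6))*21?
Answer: 189/2 ≈ 94.500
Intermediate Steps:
A(O, J) = J/2 + O/2 (A(O, J) = (O + J)/2 = (J + O)/2 = J/2 + O/2)
(-2 + A(7, 6))*21 = (-2 + ((½)*6 + (½)*7))*21 = (-2 + (3 + 7/2))*21 = (-2 + 13/2)*21 = (9/2)*21 = 189/2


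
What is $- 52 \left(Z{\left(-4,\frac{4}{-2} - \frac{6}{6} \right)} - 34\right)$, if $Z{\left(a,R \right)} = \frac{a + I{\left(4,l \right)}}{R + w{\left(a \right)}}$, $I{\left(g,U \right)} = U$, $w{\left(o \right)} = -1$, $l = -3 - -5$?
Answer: $1742$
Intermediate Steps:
$l = 2$ ($l = -3 + 5 = 2$)
$Z{\left(a,R \right)} = \frac{2 + a}{-1 + R}$ ($Z{\left(a,R \right)} = \frac{a + 2}{R - 1} = \frac{2 + a}{-1 + R}$)
$- 52 \left(Z{\left(-4,\frac{4}{-2} - \frac{6}{6} \right)} - 34\right) = - 52 \left(\frac{2 - 4}{-1 + \left(\frac{4}{-2} - \frac{6}{6}\right)} - 34\right) = - 52 \left(\frac{1}{-1 + \left(4 \left(- \frac{1}{2}\right) - 1\right)} \left(-2\right) - 34\right) = - 52 \left(\frac{1}{-1 - 3} \left(-2\right) - 34\right) = - 52 \left(\frac{1}{-4} \left(-2\right) - 34\right) = - 52 \left(\left(- \frac{1}{4}\right) \left(-2\right) - 34\right) = - 52 \left(\frac{1}{2} - 34\right) = \left(-52\right) \left(- \frac{67}{2}\right) = 1742$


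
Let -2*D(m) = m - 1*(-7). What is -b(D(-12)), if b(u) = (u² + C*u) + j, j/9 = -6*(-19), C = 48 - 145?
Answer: -3159/4 ≈ -789.75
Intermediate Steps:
C = -97
D(m) = -7/2 - m/2 (D(m) = -(m - 1*(-7))/2 = -(m + 7)/2 = -(7 + m)/2 = -7/2 - m/2)
j = 1026 (j = 9*(-6*(-19)) = 9*114 = 1026)
b(u) = 1026 + u² - 97*u (b(u) = (u² - 97*u) + 1026 = 1026 + u² - 97*u)
-b(D(-12)) = -(1026 + (-7/2 - ½*(-12))² - 97*(-7/2 - ½*(-12))) = -(1026 + (-7/2 + 6)² - 97*(-7/2 + 6)) = -(1026 + (5/2)² - 97*5/2) = -(1026 + 25/4 - 485/2) = -1*3159/4 = -3159/4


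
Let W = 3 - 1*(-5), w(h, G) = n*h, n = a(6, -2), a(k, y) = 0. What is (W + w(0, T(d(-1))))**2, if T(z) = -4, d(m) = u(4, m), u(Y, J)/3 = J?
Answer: 64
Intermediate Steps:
u(Y, J) = 3*J
d(m) = 3*m
n = 0
w(h, G) = 0 (w(h, G) = 0*h = 0)
W = 8 (W = 3 + 5 = 8)
(W + w(0, T(d(-1))))**2 = (8 + 0)**2 = 8**2 = 64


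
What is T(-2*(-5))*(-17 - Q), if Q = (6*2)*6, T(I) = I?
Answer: -890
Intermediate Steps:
Q = 72 (Q = 12*6 = 72)
T(-2*(-5))*(-17 - Q) = (-2*(-5))*(-17 - 1*72) = 10*(-17 - 72) = 10*(-89) = -890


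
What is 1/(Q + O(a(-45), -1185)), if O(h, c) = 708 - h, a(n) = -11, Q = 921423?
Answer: 1/922142 ≈ 1.0844e-6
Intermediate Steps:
1/(Q + O(a(-45), -1185)) = 1/(921423 + (708 - 1*(-11))) = 1/(921423 + (708 + 11)) = 1/(921423 + 719) = 1/922142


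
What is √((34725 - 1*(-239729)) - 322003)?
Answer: I*√47549 ≈ 218.06*I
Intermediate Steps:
√((34725 - 1*(-239729)) - 322003) = √((34725 + 239729) - 322003) = √(274454 - 322003) = √(-47549) = I*√47549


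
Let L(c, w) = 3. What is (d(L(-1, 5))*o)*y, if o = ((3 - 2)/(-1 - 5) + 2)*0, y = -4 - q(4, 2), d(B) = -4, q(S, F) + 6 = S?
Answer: 0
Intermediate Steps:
q(S, F) = -6 + S
y = -2 (y = -4 - (-6 + 4) = -4 - 1*(-2) = -4 + 2 = -2)
o = 0 (o = (1/(-6) + 2)*0 = (1*(-1/6) + 2)*0 = (-1/6 + 2)*0 = (11/6)*0 = 0)
(d(L(-1, 5))*o)*y = -4*0*(-2) = 0*(-2) = 0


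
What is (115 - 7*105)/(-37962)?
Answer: 310/18981 ≈ 0.016332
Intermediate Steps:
(115 - 7*105)/(-37962) = (115 - 735)*(-1/37962) = -620*(-1/37962) = 310/18981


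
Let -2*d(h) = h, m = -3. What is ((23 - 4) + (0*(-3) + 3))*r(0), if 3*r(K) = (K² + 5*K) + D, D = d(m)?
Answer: 11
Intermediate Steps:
d(h) = -h/2
D = 3/2 (D = -½*(-3) = 3/2 ≈ 1.5000)
r(K) = ½ + K²/3 + 5*K/3 (r(K) = ((K² + 5*K) + 3/2)/3 = (3/2 + K² + 5*K)/3 = ½ + K²/3 + 5*K/3)
((23 - 4) + (0*(-3) + 3))*r(0) = ((23 - 4) + (0*(-3) + 3))*(½ + (⅓)*0² + (5/3)*0) = (19 + (0 + 3))*(½ + (⅓)*0 + 0) = (19 + 3)*(½ + 0 + 0) = 22*(½) = 11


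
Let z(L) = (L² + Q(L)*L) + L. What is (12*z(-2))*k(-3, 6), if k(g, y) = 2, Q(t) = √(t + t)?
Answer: 48 - 96*I ≈ 48.0 - 96.0*I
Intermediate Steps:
Q(t) = √2*√t (Q(t) = √(2*t) = √2*√t)
z(L) = L + L² + √2*L^(3/2) (z(L) = (L² + (√2*√L)*L) + L = (L² + √2*L^(3/2)) + L = L + L² + √2*L^(3/2))
(12*z(-2))*k(-3, 6) = (12*(-2*(1 - 2 + √2*√(-2))))*2 = (12*(-2*(1 - 2 + √2*(I*√2))))*2 = (12*(-2*(1 - 2 + 2*I)))*2 = (12*(-2*(-1 + 2*I)))*2 = (12*(2 - 4*I))*2 = (24 - 48*I)*2 = 48 - 96*I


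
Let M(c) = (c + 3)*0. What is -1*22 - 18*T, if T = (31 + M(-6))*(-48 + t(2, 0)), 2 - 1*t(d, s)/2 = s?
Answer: 24530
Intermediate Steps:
t(d, s) = 4 - 2*s
M(c) = 0 (M(c) = (3 + c)*0 = 0)
T = -1364 (T = (31 + 0)*(-48 + (4 - 2*0)) = 31*(-48 + (4 + 0)) = 31*(-48 + 4) = 31*(-44) = -1364)
-1*22 - 18*T = -1*22 - 18*(-1364) = -22 + 24552 = 24530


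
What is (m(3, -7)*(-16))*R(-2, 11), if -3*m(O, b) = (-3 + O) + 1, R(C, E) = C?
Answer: -32/3 ≈ -10.667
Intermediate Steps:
m(O, b) = ⅔ - O/3 (m(O, b) = -((-3 + O) + 1)/3 = -(-2 + O)/3 = ⅔ - O/3)
(m(3, -7)*(-16))*R(-2, 11) = ((⅔ - ⅓*3)*(-16))*(-2) = ((⅔ - 1)*(-16))*(-2) = -⅓*(-16)*(-2) = (16/3)*(-2) = -32/3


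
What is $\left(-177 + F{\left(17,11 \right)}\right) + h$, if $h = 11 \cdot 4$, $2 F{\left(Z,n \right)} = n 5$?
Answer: $- \frac{211}{2} \approx -105.5$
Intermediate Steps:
$F{\left(Z,n \right)} = \frac{5 n}{2}$ ($F{\left(Z,n \right)} = \frac{n 5}{2} = \frac{5 n}{2}$)
$h = 44$
$\left(-177 + F{\left(17,11 \right)}\right) + h = \left(-177 + \frac{5}{2} \cdot 11\right) + 44 = \left(-177 + \frac{55}{2}\right) + 44 = - \frac{299}{2} + 44 = - \frac{211}{2}$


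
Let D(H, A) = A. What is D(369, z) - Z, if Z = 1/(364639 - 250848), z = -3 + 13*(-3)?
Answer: -4779223/113791 ≈ -42.000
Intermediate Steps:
z = -42 (z = -3 - 39 = -42)
Z = 1/113791 ≈ 8.7880e-6
D(369, z) - Z = -42 - 1*1/113791 = -42 - 1/113791 = -4779223/113791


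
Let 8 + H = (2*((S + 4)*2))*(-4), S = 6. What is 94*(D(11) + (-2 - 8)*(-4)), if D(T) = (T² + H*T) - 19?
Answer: -160364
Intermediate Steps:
H = -168 (H = -8 + (2*((6 + 4)*2))*(-4) = -8 + (2*(10*2))*(-4) = -8 + (2*20)*(-4) = -8 + 40*(-4) = -8 - 160 = -168)
D(T) = -19 + T² - 168*T (D(T) = (T² - 168*T) - 19 = -19 + T² - 168*T)
94*(D(11) + (-2 - 8)*(-4)) = 94*((-19 + 11² - 168*11) + (-2 - 8)*(-4)) = 94*((-19 + 121 - 1848) - 10*(-4)) = 94*(-1746 + 40) = 94*(-1706) = -160364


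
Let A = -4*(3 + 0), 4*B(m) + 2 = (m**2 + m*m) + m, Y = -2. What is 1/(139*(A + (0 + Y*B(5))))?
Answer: -2/10703 ≈ -0.00018686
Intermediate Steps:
B(m) = -1/2 + m**2/2 + m/4 (B(m) = -1/2 + ((m**2 + m*m) + m)/4 = -1/2 + ((m**2 + m**2) + m)/4 = -1/2 + (2*m**2 + m)/4 = -1/2 + (m + 2*m**2)/4 = -1/2 + (m**2/2 + m/4) = -1/2 + m**2/2 + m/4)
A = -12 (A = -4*3 = -12)
1/(139*(A + (0 + Y*B(5)))) = 1/(139*(-12 + (0 - 2*(-1/2 + (1/2)*5**2 + (1/4)*5)))) = 1/(139*(-12 + (0 - 2*(-1/2 + (1/2)*25 + 5/4)))) = 1/(139*(-12 + (0 - 2*(-1/2 + 25/2 + 5/4)))) = 1/(139*(-12 + (0 - 2*53/4))) = 1/(139*(-12 + (0 - 53/2))) = 1/(139*(-12 - 53/2)) = 1/(139*(-77/2)) = 1/(-10703/2) = -2/10703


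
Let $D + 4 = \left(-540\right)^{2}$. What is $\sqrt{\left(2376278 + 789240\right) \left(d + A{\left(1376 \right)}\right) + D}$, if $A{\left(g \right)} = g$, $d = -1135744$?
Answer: $2 i \sqrt{897715507757} \approx 1.895 \cdot 10^{6} i$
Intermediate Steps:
$D = 291596$ ($D = -4 + \left(-540\right)^{2} = -4 + 291600 = 291596$)
$\sqrt{\left(2376278 + 789240\right) \left(d + A{\left(1376 \right)}\right) + D} = \sqrt{\left(2376278 + 789240\right) \left(-1135744 + 1376\right) + 291596} = \sqrt{3165518 \left(-1134368\right) + 291596} = \sqrt{-3590862322624 + 291596} = \sqrt{-3590862031028} = 2 i \sqrt{897715507757}$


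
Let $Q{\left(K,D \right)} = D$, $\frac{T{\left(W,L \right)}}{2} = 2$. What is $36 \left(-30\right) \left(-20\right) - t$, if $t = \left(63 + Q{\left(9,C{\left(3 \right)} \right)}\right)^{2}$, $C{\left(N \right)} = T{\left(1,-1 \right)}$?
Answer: $17111$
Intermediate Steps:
$T{\left(W,L \right)} = 4$ ($T{\left(W,L \right)} = 2 \cdot 2 = 4$)
$C{\left(N \right)} = 4$
$t = 4489$ ($t = \left(63 + 4\right)^{2} = 67^{2} = 4489$)
$36 \left(-30\right) \left(-20\right) - t = 36 \left(-30\right) \left(-20\right) - 4489 = \left(-1080\right) \left(-20\right) - 4489 = 21600 - 4489 = 17111$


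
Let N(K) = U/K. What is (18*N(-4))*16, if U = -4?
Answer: 288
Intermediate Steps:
N(K) = -4/K
(18*N(-4))*16 = (18*(-4/(-4)))*16 = (18*(-4*(-¼)))*16 = (18*1)*16 = 18*16 = 288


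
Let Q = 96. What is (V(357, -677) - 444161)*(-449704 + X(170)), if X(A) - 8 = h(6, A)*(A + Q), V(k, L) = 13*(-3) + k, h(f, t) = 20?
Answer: 197233176968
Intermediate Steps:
V(k, L) = -39 + k
X(A) = 1928 + 20*A (X(A) = 8 + 20*(A + 96) = 8 + 20*(96 + A) = 8 + (1920 + 20*A) = 1928 + 20*A)
(V(357, -677) - 444161)*(-449704 + X(170)) = ((-39 + 357) - 444161)*(-449704 + (1928 + 20*170)) = (318 - 444161)*(-449704 + (1928 + 3400)) = -443843*(-449704 + 5328) = -443843*(-444376) = 197233176968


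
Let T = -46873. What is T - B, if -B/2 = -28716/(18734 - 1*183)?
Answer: -869598455/18551 ≈ -46876.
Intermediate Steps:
B = 57432/18551 (B = -(-57432)/(18734 - 1*183) = -(-57432)/(18734 - 183) = -(-57432)/18551 = -2*(-28716/18551) = 57432/18551 ≈ 3.0959)
T - B = -46873 - 1*57432/18551 = -46873 - 57432/18551 = -869598455/18551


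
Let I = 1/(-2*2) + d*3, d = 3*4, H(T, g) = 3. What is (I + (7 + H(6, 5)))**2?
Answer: 33489/16 ≈ 2093.1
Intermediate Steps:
d = 12
I = 143/4 (I = 1/(-2*2) + 12*3 = 1/(-4) + 36 = 1*(-1/4) + 36 = -1/4 + 36 = 143/4 ≈ 35.750)
(I + (7 + H(6, 5)))**2 = (143/4 + (7 + 3))**2 = (143/4 + 10)**2 = (183/4)**2 = 33489/16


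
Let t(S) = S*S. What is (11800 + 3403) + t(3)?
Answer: 15212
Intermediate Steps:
t(S) = S**2
(11800 + 3403) + t(3) = (11800 + 3403) + 3**2 = 15203 + 9 = 15212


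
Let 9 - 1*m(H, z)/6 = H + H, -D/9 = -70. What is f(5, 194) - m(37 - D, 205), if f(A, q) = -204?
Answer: -7374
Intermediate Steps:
D = 630 (D = -9*(-70) = 630)
m(H, z) = 54 - 12*H (m(H, z) = 54 - 6*(H + H) = 54 - 12*H)
f(5, 194) - m(37 - D, 205) = -204 - (54 - 12*(37 - 1*630)) = -204 - (54 - 12*(37 - 630)) = -204 - (54 - 12*(-593)) = -204 - (54 + 7116) = -204 - 1*7170 = -204 - 7170 = -7374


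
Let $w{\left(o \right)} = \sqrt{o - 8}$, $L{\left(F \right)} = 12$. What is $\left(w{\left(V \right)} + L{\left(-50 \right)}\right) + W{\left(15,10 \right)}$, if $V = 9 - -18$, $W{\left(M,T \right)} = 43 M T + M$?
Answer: $6477 + \sqrt{19} \approx 6481.4$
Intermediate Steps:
$W{\left(M,T \right)} = M + 43 M T$ ($W{\left(M,T \right)} = 43 M T + M = M + 43 M T$)
$V = 27$ ($V = 9 + 18 = 27$)
$w{\left(o \right)} = \sqrt{-8 + o}$
$\left(w{\left(V \right)} + L{\left(-50 \right)}\right) + W{\left(15,10 \right)} = \left(\sqrt{-8 + 27} + 12\right) + 15 \left(1 + 43 \cdot 10\right) = \left(\sqrt{19} + 12\right) + 15 \left(1 + 430\right) = \left(12 + \sqrt{19}\right) + 15 \cdot 431 = \left(12 + \sqrt{19}\right) + 6465 = 6477 + \sqrt{19}$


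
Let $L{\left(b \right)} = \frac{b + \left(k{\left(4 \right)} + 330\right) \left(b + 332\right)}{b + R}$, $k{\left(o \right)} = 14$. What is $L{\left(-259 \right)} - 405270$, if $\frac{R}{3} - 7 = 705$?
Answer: $- \frac{760666937}{1877} \approx -4.0526 \cdot 10^{5}$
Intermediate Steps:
$R = 2136$ ($R = 21 + 3 \cdot 705 = 21 + 2115 = 2136$)
$L{\left(b \right)} = \frac{114208 + 345 b}{2136 + b}$ ($L{\left(b \right)} = \frac{b + \left(14 + 330\right) \left(b + 332\right)}{b + 2136} = \frac{b + 344 \left(332 + b\right)}{2136 + b} = \frac{b + \left(114208 + 344 b\right)}{2136 + b} = \frac{114208 + 345 b}{2136 + b}$)
$L{\left(-259 \right)} - 405270 = \frac{114208 + 345 \left(-259\right)}{2136 - 259} - 405270 = \frac{114208 - 89355}{1877} - 405270 = \frac{1}{1877} \cdot 24853 - 405270 = \frac{24853}{1877} - 405270 = - \frac{760666937}{1877}$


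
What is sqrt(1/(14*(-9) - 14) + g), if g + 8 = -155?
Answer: I*sqrt(798735)/70 ≈ 12.767*I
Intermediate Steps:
g = -163 (g = -8 - 155 = -163)
sqrt(1/(14*(-9) - 14) + g) = sqrt(1/(14*(-9) - 14) - 163) = sqrt(1/(-126 - 14) - 163) = sqrt(1/(-140) - 163) = sqrt(-1/140 - 163) = sqrt(-22821/140) = I*sqrt(798735)/70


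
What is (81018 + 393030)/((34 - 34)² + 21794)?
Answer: 237024/10897 ≈ 21.751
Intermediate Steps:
(81018 + 393030)/((34 - 34)² + 21794) = 474048/(0² + 21794) = 474048/(0 + 21794) = 474048/21794 = 474048*(1/21794) = 237024/10897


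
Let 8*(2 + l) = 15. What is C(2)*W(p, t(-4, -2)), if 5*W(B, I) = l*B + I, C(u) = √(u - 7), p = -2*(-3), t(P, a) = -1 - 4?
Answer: -23*I*√5/20 ≈ -2.5715*I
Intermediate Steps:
l = -⅛ (l = -2 + (⅛)*15 = -2 + 15/8 = -⅛ ≈ -0.12500)
t(P, a) = -5
p = 6
C(u) = √(-7 + u)
W(B, I) = -B/40 + I/5 (W(B, I) = (-B/8 + I)/5 = (I - B/8)/5 = -B/40 + I/5)
C(2)*W(p, t(-4, -2)) = √(-7 + 2)*(-1/40*6 + (⅕)*(-5)) = √(-5)*(-3/20 - 1) = (I*√5)*(-23/20) = -23*I*√5/20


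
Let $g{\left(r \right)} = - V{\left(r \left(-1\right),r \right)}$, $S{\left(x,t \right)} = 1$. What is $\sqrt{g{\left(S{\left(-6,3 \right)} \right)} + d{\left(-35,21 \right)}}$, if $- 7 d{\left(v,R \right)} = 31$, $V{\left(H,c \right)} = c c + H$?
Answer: $\frac{i \sqrt{217}}{7} \approx 2.1044 i$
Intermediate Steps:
$V{\left(H,c \right)} = H + c^{2}$ ($V{\left(H,c \right)} = c^{2} + H = H + c^{2}$)
$d{\left(v,R \right)} = - \frac{31}{7}$ ($d{\left(v,R \right)} = \left(- \frac{1}{7}\right) 31 = - \frac{31}{7}$)
$g{\left(r \right)} = r - r^{2}$ ($g{\left(r \right)} = - (r \left(-1\right) + r^{2}) = - (- r + r^{2}) = - (r^{2} - r) = r - r^{2}$)
$\sqrt{g{\left(S{\left(-6,3 \right)} \right)} + d{\left(-35,21 \right)}} = \sqrt{1 \left(1 - 1\right) - \frac{31}{7}} = \sqrt{1 \cdot 0 - \frac{31}{7}} = \sqrt{0 - \frac{31}{7}} = \sqrt{- \frac{31}{7}} = \frac{i \sqrt{217}}{7}$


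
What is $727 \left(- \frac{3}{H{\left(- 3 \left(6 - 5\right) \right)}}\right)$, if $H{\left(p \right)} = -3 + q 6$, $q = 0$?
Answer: $727$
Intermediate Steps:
$H{\left(p \right)} = -3$ ($H{\left(p \right)} = -3 + 0 \cdot 6 = -3 + 0 = -3$)
$727 \left(- \frac{3}{H{\left(- 3 \left(6 - 5\right) \right)}}\right) = 727 \left(- \frac{3}{-3}\right) = 727 \left(\left(-3\right) \left(- \frac{1}{3}\right)\right) = 727 \cdot 1 = 727$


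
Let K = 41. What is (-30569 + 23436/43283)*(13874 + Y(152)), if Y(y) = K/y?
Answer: -2790259628919399/6579016 ≈ -4.2412e+8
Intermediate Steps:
Y(y) = 41/y
(-30569 + 23436/43283)*(13874 + Y(152)) = (-30569 + 23436/43283)*(13874 + 41/152) = -1323094591/43283*2108889/152 = -2790259628919399/6579016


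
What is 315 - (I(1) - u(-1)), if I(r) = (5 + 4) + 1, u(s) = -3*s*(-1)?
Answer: 302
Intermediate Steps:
u(s) = 3*s
I(r) = 10 (I(r) = 9 + 1 = 10)
315 - (I(1) - u(-1)) = 315 - (10 - 3*(-1)) = 315 - (10 - 1*(-3)) = 315 - (10 + 3) = 315 - 1*13 = 315 - 13 = 302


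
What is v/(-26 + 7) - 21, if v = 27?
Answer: -426/19 ≈ -22.421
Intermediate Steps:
v/(-26 + 7) - 21 = 27/(-26 + 7) - 21 = 27/(-19) - 21 = -1/19*27 - 21 = -27/19 - 21 = -426/19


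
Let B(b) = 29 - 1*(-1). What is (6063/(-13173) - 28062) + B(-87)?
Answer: -123090533/4391 ≈ -28032.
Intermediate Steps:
B(b) = 30 (B(b) = 29 + 1 = 30)
(6063/(-13173) - 28062) + B(-87) = (6063/(-13173) - 28062) + 30 = (6063*(-1/13173) - 28062) + 30 = (-2021/4391 - 28062) + 30 = -123222263/4391 + 30 = -123090533/4391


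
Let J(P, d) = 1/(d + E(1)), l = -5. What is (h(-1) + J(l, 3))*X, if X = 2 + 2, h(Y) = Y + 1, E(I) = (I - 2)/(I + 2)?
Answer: 3/2 ≈ 1.5000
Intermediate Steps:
E(I) = (-2 + I)/(2 + I)
h(Y) = 1 + Y
J(P, d) = 1/(-1/3 + d) (J(P, d) = 1/(d + (-2 + 1)/(2 + 1)) = 1/(d - 1/3) = 1/(-1/3 + d))
X = 4
(h(-1) + J(l, 3))*X = ((1 - 1) + 3/(-1 + 3*3))*4 = (0 + 3/(-1 + 9))*4 = (0 + 3/8)*4 = (3/8)*4 = 3/2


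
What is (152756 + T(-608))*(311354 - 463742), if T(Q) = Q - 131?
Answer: -23165566596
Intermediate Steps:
T(Q) = -131 + Q
(152756 + T(-608))*(311354 - 463742) = (152756 + (-131 - 608))*(311354 - 463742) = (152756 - 739)*(-152388) = 152017*(-152388) = -23165566596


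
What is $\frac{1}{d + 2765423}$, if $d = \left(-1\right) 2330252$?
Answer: $\frac{1}{435171} \approx 2.2979 \cdot 10^{-6}$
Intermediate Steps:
$d = -2330252$
$\frac{1}{d + 2765423} = \frac{1}{-2330252 + 2765423} = \frac{1}{435171}$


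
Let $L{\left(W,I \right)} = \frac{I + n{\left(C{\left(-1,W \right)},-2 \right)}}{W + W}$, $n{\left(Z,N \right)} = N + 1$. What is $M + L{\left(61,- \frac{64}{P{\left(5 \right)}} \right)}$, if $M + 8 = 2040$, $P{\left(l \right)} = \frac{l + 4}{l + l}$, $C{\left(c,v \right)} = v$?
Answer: $\frac{2230487}{1098} \approx 2031.4$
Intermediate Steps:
$n{\left(Z,N \right)} = 1 + N$
$P{\left(l \right)} = \frac{4 + l}{2 l}$
$M = 2032$ ($M = -8 + 2040 = 2032$)
$L{\left(W,I \right)} = \frac{-1 + I}{2 W}$ ($L{\left(W,I \right)} = \frac{I + \left(1 - 2\right)}{W + W} = \frac{I - 1}{2 W} = \left(-1 + I\right) \frac{1}{2 W} = \frac{-1 + I}{2 W}$)
$M + L{\left(61,- \frac{64}{P{\left(5 \right)}} \right)} = 2032 + \frac{-1 - \frac{64}{\frac{1}{2} \cdot \frac{1}{5} \left(4 + 5\right)}}{2 \cdot 61} = 2032 + \frac{1}{2} \cdot \frac{1}{61} \left(-1 - \frac{64}{\frac{1}{2} \cdot \frac{1}{5} \cdot 9}\right) = 2032 + \frac{1}{2} \cdot \frac{1}{61} \left(-1 - \frac{64}{\frac{9}{10}}\right) = 2032 + \frac{1}{2} \cdot \frac{1}{61} \left(-1 - \frac{640}{9}\right) = 2032 + \frac{1}{2} \cdot \frac{1}{61} \left(- \frac{649}{9}\right) = 2032 - \frac{649}{1098} = \frac{2230487}{1098}$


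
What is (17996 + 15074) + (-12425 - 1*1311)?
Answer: 19334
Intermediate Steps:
(17996 + 15074) + (-12425 - 1*1311) = 33070 + (-12425 - 1311) = 33070 - 13736 = 19334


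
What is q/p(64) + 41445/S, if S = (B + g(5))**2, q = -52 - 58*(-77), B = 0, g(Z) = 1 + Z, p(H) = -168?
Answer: 47249/42 ≈ 1125.0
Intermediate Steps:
q = 4414 (q = -52 + 4466 = 4414)
S = 36 (S = (0 + (1 + 5))**2 = (0 + 6)**2 = 6**2 = 36)
q/p(64) + 41445/S = 4414/(-168) + 41445/36 = 4414*(-1/168) + 41445*(1/36) = -2207/84 + 4605/4 = 47249/42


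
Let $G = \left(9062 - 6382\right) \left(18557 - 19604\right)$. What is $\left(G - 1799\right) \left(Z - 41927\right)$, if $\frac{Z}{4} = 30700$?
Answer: $-227071893607$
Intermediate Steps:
$Z = 122800$ ($Z = 4 \cdot 30700 = 122800$)
$G = -2805960$ ($G = 2680 \left(-1047\right) = -2805960$)
$\left(G - 1799\right) \left(Z - 41927\right) = \left(-2805960 - 1799\right) \left(122800 - 41927\right) = \left(-2807759\right) 80873 = -227071893607$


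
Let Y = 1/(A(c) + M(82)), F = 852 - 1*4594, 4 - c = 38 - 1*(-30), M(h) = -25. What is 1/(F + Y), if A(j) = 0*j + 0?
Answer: -25/93551 ≈ -0.00026723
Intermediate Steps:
c = -64 (c = 4 - (38 - 1*(-30)) = 4 - (38 + 30) = 4 - 1*68 = 4 - 68 = -64)
F = -3742 (F = 852 - 4594 = -3742)
A(j) = 0 (A(j) = 0 + 0 = 0)
Y = -1/25 (Y = 1/(0 - 25) = 1/(-25) = -1/25 ≈ -0.040000)
1/(F + Y) = 1/(-3742 - 1/25) = 1/(-93551/25) = -25/93551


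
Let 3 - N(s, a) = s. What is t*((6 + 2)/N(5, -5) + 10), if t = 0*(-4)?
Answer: 0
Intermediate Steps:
N(s, a) = 3 - s
t = 0
t*((6 + 2)/N(5, -5) + 10) = 0*((6 + 2)/(3 - 1*5) + 10) = 0*(8/(3 - 5) + 10) = 0*(8/(-2) + 10) = 0*(8*(-½) + 10) = 0*(-4 + 10) = 0*6 = 0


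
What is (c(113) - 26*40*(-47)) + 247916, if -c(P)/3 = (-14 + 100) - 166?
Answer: 297036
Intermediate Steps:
c(P) = 240 (c(P) = -3*((-14 + 100) - 166) = -3*(86 - 166) = -3*(-80) = 240)
(c(113) - 26*40*(-47)) + 247916 = (240 - 26*40*(-47)) + 247916 = (240 - 1040*(-47)) + 247916 = (240 - 1*(-48880)) + 247916 = (240 + 48880) + 247916 = 49120 + 247916 = 297036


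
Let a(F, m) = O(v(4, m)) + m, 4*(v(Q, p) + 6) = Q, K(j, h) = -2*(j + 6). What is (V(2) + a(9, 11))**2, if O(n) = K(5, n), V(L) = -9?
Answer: 400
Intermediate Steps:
K(j, h) = -12 - 2*j (K(j, h) = -2*(6 + j) = -12 - 2*j)
v(Q, p) = -6 + Q/4
O(n) = -22 (O(n) = -12 - 2*5 = -12 - 10 = -22)
a(F, m) = -22 + m
(V(2) + a(9, 11))**2 = (-9 + (-22 + 11))**2 = (-9 - 11)**2 = (-20)**2 = 400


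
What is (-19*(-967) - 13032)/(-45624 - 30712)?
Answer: -5341/76336 ≈ -0.069967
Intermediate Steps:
(-19*(-967) - 13032)/(-45624 - 30712) = (18373 - 13032)/(-76336) = 5341*(-1/76336) = -5341/76336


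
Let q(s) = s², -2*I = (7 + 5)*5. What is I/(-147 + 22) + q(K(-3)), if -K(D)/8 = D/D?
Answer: 1606/25 ≈ 64.240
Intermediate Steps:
I = -30 (I = -(7 + 5)*5/2 = -6*5 = -½*60 = -30)
K(D) = -8 (K(D) = -8*D/D = -8*1 = -8)
I/(-147 + 22) + q(K(-3)) = -30/(-147 + 22) + (-8)² = -30/(-125) + 64 = -30*(-1/125) + 64 = 6/25 + 64 = 1606/25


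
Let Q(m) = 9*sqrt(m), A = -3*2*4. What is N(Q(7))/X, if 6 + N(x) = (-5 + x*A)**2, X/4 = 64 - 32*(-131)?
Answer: 326611/17024 + 135*sqrt(7)/1064 ≈ 19.521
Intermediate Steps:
A = -24 (A = -6*4 = -24)
X = 17024 (X = 4*(64 - 32*(-131)) = 4*(64 + 4192) = 4*4256 = 17024)
N(x) = -6 + (-5 - 24*x)**2 (N(x) = -6 + (-5 + x*(-24))**2 = -6 + (-5 - 24*x)**2)
N(Q(7))/X = (-6 + (5 + 24*(9*sqrt(7)))**2)/17024 = (-6 + (5 + 216*sqrt(7))**2)*(1/17024) = -3/8512 + (5 + 216*sqrt(7))**2/17024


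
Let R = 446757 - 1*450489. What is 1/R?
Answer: -1/3732 ≈ -0.00026795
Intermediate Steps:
R = -3732 (R = 446757 - 450489 = -3732)
1/R = 1/(-3732) = -1/3732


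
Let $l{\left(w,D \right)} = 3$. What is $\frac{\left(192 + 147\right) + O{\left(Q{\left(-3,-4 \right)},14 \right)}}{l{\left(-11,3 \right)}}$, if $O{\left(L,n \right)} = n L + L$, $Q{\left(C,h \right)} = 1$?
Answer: $118$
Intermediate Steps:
$O{\left(L,n \right)} = L + L n$ ($O{\left(L,n \right)} = L n + L = L + L n$)
$\frac{\left(192 + 147\right) + O{\left(Q{\left(-3,-4 \right)},14 \right)}}{l{\left(-11,3 \right)}} = \frac{\left(192 + 147\right) + 1 \left(1 + 14\right)}{3} = \left(339 + 1 \cdot 15\right) \frac{1}{3} = \left(339 + 15\right) \frac{1}{3} = 354 \cdot \frac{1}{3} = 118$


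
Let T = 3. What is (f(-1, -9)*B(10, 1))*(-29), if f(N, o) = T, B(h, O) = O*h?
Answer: -870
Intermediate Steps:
f(N, o) = 3
(f(-1, -9)*B(10, 1))*(-29) = (3*(1*10))*(-29) = (3*10)*(-29) = 30*(-29) = -870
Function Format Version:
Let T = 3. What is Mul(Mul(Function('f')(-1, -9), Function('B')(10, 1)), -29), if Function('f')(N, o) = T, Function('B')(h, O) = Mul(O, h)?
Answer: -870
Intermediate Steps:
Function('f')(N, o) = 3
Mul(Mul(Function('f')(-1, -9), Function('B')(10, 1)), -29) = Mul(Mul(3, Mul(1, 10)), -29) = Mul(Mul(3, 10), -29) = Mul(30, -29) = -870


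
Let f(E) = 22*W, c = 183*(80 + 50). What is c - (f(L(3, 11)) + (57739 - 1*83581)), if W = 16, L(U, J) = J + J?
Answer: 49280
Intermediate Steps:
L(U, J) = 2*J
c = 23790 (c = 183*130 = 23790)
f(E) = 352 (f(E) = 22*16 = 352)
c - (f(L(3, 11)) + (57739 - 1*83581)) = 23790 - (352 + (57739 - 1*83581)) = 23790 - (352 + (57739 - 83581)) = 23790 - (352 - 25842) = 23790 - 1*(-25490) = 23790 + 25490 = 49280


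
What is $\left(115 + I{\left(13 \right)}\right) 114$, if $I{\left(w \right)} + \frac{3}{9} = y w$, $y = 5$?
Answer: $20482$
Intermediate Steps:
$I{\left(w \right)} = - \frac{1}{3} + 5 w$
$\left(115 + I{\left(13 \right)}\right) 114 = \left(115 + \left(- \frac{1}{3} + 5 \cdot 13\right)\right) 114 = \left(115 + \left(- \frac{1}{3} + 65\right)\right) 114 = \left(115 + \frac{194}{3}\right) 114 = \frac{539}{3} \cdot 114 = 20482$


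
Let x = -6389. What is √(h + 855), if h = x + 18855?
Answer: √13321 ≈ 115.42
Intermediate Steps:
h = 12466 (h = -6389 + 18855 = 12466)
√(h + 855) = √(12466 + 855) = √13321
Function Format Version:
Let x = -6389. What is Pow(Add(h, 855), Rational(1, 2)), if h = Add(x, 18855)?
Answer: Pow(13321, Rational(1, 2)) ≈ 115.42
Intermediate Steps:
h = 12466 (h = Add(-6389, 18855) = 12466)
Pow(Add(h, 855), Rational(1, 2)) = Pow(Add(12466, 855), Rational(1, 2)) = Pow(13321, Rational(1, 2))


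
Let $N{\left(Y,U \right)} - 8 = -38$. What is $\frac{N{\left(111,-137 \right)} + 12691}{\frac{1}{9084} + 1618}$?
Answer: $\frac{115012524}{14697913} \approx 7.8251$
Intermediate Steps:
$N{\left(Y,U \right)} = -30$ ($N{\left(Y,U \right)} = 8 - 38 = -30$)
$\frac{N{\left(111,-137 \right)} + 12691}{\frac{1}{9084} + 1618} = \frac{-30 + 12691}{\frac{1}{9084} + 1618} = \frac{12661}{\frac{1}{9084} + 1618} = \frac{12661}{\frac{14697913}{9084}} = 12661 \cdot \frac{9084}{14697913} = \frac{115012524}{14697913}$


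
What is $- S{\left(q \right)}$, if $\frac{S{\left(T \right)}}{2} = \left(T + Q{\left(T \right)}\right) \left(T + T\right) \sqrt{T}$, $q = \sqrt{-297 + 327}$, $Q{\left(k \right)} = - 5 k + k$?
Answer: $360 \sqrt[4]{30} \approx 842.53$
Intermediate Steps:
$Q{\left(k \right)} = - 4 k$
$q = \sqrt{30} \approx 5.4772$
$S{\left(T \right)} = - 12 T^{\frac{5}{2}}$ ($S{\left(T \right)} = 2 \left(T - 4 T\right) \left(T + T\right) \sqrt{T} = 2 - 3 T 2 T \sqrt{T} = 2 - 6 T^{2} \sqrt{T} = 2 \left(- 6 T^{\frac{5}{2}}\right) = - 12 T^{\frac{5}{2}}$)
$- S{\left(q \right)} = - \left(-12\right) \left(\sqrt{30}\right)^{\frac{5}{2}} = - \left(-12\right) 30 \sqrt[4]{30} = - \left(-360\right) \sqrt[4]{30} = 360 \sqrt[4]{30}$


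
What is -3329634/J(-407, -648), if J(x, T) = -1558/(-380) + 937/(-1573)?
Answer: -52375142820/55123 ≈ -9.5015e+5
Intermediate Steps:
J(x, T) = 55123/15730 (J(x, T) = -1558*(-1/380) + 937*(-1/1573) = 41/10 - 937/1573 = 55123/15730)
-3329634/J(-407, -648) = -3329634/55123/15730 = -3329634*15730/55123 = -52375142820/55123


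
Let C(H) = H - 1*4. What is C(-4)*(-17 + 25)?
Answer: -64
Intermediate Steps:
C(H) = -4 + H (C(H) = H - 4 = -4 + H)
C(-4)*(-17 + 25) = (-4 - 4)*(-17 + 25) = -8*8 = -64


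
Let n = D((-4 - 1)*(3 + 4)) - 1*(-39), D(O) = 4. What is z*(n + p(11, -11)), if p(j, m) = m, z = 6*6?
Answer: 1152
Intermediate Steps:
z = 36
n = 43 (n = 4 - 1*(-39) = 4 + 39 = 43)
z*(n + p(11, -11)) = 36*(43 - 11) = 36*32 = 1152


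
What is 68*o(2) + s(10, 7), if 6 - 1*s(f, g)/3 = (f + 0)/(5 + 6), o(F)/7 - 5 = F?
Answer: 36820/11 ≈ 3347.3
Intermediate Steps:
o(F) = 35 + 7*F
s(f, g) = 18 - 3*f/11 (s(f, g) = 18 - 3*(f + 0)/(5 + 6) = 18 - 3*f/11)
68*o(2) + s(10, 7) = 68*(35 + 7*2) + (18 - 3/11*10) = 68*(35 + 14) + (18 - 30/11) = 68*49 + 168/11 = 3332 + 168/11 = 36820/11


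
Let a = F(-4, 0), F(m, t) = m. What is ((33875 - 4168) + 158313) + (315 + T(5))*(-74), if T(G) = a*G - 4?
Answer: 166486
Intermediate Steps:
a = -4
T(G) = -4 - 4*G (T(G) = -4*G - 4 = -4 - 4*G)
((33875 - 4168) + 158313) + (315 + T(5))*(-74) = ((33875 - 4168) + 158313) + (315 + (-4 - 4*5))*(-74) = (29707 + 158313) + (315 + (-4 - 20))*(-74) = 188020 + (315 - 24)*(-74) = 188020 + 291*(-74) = 188020 - 21534 = 166486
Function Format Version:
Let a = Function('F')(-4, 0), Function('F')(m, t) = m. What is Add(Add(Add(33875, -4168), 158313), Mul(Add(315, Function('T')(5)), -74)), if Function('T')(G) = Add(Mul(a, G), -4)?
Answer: 166486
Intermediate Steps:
a = -4
Function('T')(G) = Add(-4, Mul(-4, G)) (Function('T')(G) = Add(Mul(-4, G), -4) = Add(-4, Mul(-4, G)))
Add(Add(Add(33875, -4168), 158313), Mul(Add(315, Function('T')(5)), -74)) = Add(Add(Add(33875, -4168), 158313), Mul(Add(315, Add(-4, Mul(-4, 5))), -74)) = Add(Add(29707, 158313), Mul(Add(315, Add(-4, -20)), -74)) = Add(188020, Mul(Add(315, -24), -74)) = Add(188020, Mul(291, -74)) = Add(188020, -21534) = 166486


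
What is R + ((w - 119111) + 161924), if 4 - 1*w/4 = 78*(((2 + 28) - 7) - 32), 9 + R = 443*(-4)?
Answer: 43856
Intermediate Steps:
R = -1781 (R = -9 + 443*(-4) = -9 - 1772 = -1781)
w = 2824 (w = 16 - 312*(((2 + 28) - 7) - 32) = 16 - 312*((30 - 7) - 32) = 16 - 312*(23 - 32) = 16 - 312*(-9) = 16 - 4*(-702) = 16 + 2808 = 2824)
R + ((w - 119111) + 161924) = -1781 + ((2824 - 119111) + 161924) = -1781 + (-116287 + 161924) = -1781 + 45637 = 43856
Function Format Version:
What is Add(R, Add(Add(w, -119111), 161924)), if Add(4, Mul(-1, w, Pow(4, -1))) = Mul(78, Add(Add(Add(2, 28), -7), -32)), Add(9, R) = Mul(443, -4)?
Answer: 43856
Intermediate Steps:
R = -1781 (R = Add(-9, Mul(443, -4)) = Add(-9, -1772) = -1781)
w = 2824 (w = Add(16, Mul(-4, Mul(78, Add(Add(Add(2, 28), -7), -32)))) = Add(16, Mul(-4, Mul(78, Add(Add(30, -7), -32)))) = Add(16, Mul(-4, Mul(78, Add(23, -32)))) = Add(16, Mul(-4, Mul(78, -9))) = Add(16, Mul(-4, -702)) = Add(16, 2808) = 2824)
Add(R, Add(Add(w, -119111), 161924)) = Add(-1781, Add(Add(2824, -119111), 161924)) = Add(-1781, Add(-116287, 161924)) = Add(-1781, 45637) = 43856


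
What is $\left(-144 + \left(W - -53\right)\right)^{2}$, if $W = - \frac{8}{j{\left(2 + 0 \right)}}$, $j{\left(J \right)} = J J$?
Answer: $8649$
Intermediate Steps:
$j{\left(J \right)} = J^{2}$
$W = -2$ ($W = - \frac{8}{\left(2 + 0\right)^{2}} = - \frac{8}{2^{2}} = - \frac{8}{4} = \left(-8\right) \frac{1}{4} = -2$)
$\left(-144 + \left(W - -53\right)\right)^{2} = \left(-144 - -51\right)^{2} = \left(-144 + \left(-2 + 53\right)\right)^{2} = \left(-144 + 51\right)^{2} = \left(-93\right)^{2} = 8649$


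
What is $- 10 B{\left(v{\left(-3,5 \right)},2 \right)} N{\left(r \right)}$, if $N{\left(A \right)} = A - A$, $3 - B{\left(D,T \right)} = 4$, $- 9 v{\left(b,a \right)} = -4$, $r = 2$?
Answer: $0$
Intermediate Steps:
$v{\left(b,a \right)} = \frac{4}{9}$ ($v{\left(b,a \right)} = \left(- \frac{1}{9}\right) \left(-4\right) = \frac{4}{9}$)
$B{\left(D,T \right)} = -1$ ($B{\left(D,T \right)} = 3 - 4 = -1$)
$N{\left(A \right)} = 0$
$- 10 B{\left(v{\left(-3,5 \right)},2 \right)} N{\left(r \right)} = \left(-10\right) \left(-1\right) 0 = 10 \cdot 0 = 0$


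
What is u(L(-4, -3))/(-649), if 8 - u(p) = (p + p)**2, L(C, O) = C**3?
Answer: 16376/649 ≈ 25.233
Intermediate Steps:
u(p) = 8 - 4*p**2 (u(p) = 8 - (p + p)**2 = 8 - (2*p)**2 = 8 - 4*p**2)
u(L(-4, -3))/(-649) = (8 - 4*((-4)**3)**2)/(-649) = (8 - 4*(-64)**2)*(-1/649) = (8 - 4*4096)*(-1/649) = (8 - 16384)*(-1/649) = -16376*(-1/649) = 16376/649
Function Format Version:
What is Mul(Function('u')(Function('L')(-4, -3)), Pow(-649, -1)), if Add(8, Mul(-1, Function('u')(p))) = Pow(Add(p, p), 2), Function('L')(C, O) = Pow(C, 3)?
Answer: Rational(16376, 649) ≈ 25.233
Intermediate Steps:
Function('u')(p) = Add(8, Mul(-4, Pow(p, 2))) (Function('u')(p) = Add(8, Mul(-1, Pow(Add(p, p), 2))) = Add(8, Mul(-1, Pow(Mul(2, p), 2))) = Add(8, Mul(-1, Mul(4, Pow(p, 2)))) = Add(8, Mul(-4, Pow(p, 2))))
Mul(Function('u')(Function('L')(-4, -3)), Pow(-649, -1)) = Mul(Add(8, Mul(-4, Pow(Pow(-4, 3), 2))), Pow(-649, -1)) = Mul(Add(8, Mul(-4, Pow(-64, 2))), Rational(-1, 649)) = Mul(Add(8, Mul(-4, 4096)), Rational(-1, 649)) = Mul(Add(8, -16384), Rational(-1, 649)) = Mul(-16376, Rational(-1, 649)) = Rational(16376, 649)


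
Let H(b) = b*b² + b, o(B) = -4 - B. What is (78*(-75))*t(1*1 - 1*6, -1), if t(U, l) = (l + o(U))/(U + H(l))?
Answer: 0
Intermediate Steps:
H(b) = b + b³ (H(b) = b³ + b = b + b³)
t(U, l) = (-4 + l - U)/(U + l + l³) (t(U, l) = (l + (-4 - U))/(U + (l + l³)) = (-4 + l - U)/(U + l + l³))
(78*(-75))*t(1*1 - 1*6, -1) = (78*(-75))*((-4 - 1 - (1*1 - 1*6))/((1*1 - 1*6) - 1 + (-1)³)) = -5850*(-4 - 1 - (1 - 6))/((1 - 6) - 1 - 1) = -5850*(-4 - 1 - 1*(-5))/(-5 - 1 - 1) = -5850*(-4 - 1 + 5)/(-7) = -(-5850)*0/7 = -5850*0 = 0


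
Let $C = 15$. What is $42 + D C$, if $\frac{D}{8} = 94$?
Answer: $11322$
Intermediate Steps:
$D = 752$ ($D = 8 \cdot 94 = 752$)
$42 + D C = 42 + 752 \cdot 15 = 42 + 11280 = 11322$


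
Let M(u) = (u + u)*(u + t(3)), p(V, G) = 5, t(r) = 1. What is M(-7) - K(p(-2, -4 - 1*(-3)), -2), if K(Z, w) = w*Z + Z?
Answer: 89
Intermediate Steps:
M(u) = 2*u*(1 + u) (M(u) = (u + u)*(u + 1) = (2*u)*(1 + u) = 2*u*(1 + u))
K(Z, w) = Z + Z*w (K(Z, w) = Z*w + Z = Z + Z*w)
M(-7) - K(p(-2, -4 - 1*(-3)), -2) = 2*(-7)*(1 - 7) - 5*(1 - 2) = 2*(-7)*(-6) - 5*(-1) = 84 - 1*(-5) = 84 + 5 = 89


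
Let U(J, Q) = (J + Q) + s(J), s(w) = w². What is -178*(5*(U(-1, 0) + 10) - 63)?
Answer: 2314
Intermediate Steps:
U(J, Q) = J + Q + J² (U(J, Q) = (J + Q) + J² = J + Q + J²)
-178*(5*(U(-1, 0) + 10) - 63) = -178*(5*((-1 + 0 + (-1)²) + 10) - 63) = -178*(5*((-1 + 0 + 1) + 10) - 63) = -178*(5*(0 + 10) - 63) = -178*(5*10 - 63) = -178*(50 - 63) = -178*(-13) = 2314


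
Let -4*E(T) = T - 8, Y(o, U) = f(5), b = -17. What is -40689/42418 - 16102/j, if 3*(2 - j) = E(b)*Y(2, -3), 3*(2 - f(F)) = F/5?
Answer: 24586370379/2248154 ≈ 10936.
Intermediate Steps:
f(F) = 2 - F/15 (f(F) = 2 - F/(3*5) = 2 - F/15)
Y(o, U) = 5/3 (Y(o, U) = 2 - 1/15*5 = 2 - 1/3 = 5/3)
E(T) = 2 - T/4 (E(T) = -(T - 8)/4 = -(-8 + T)/4 = 2 - T/4)
j = -53/36 (j = 2 - (2 - 1/4*(-17))*5/(3*3) = 2 - (2 + 17/4)*5/(3*3) = 2 - 25*5/(12*3) = 2 - 1/3*125/12 = 2 - 125/36 = -53/36 ≈ -1.4722)
-40689/42418 - 16102/j = -40689/42418 - 16102/(-53/36) = -40689*1/42418 - 16102*(-36/53) = -40689/42418 + 579672/53 = 24586370379/2248154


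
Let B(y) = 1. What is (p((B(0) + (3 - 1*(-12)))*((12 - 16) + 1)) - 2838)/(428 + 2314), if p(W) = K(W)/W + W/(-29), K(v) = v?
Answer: -82225/79518 ≈ -1.0340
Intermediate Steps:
p(W) = 1 - W/29 (p(W) = W/W + W/(-29) = 1 + W*(-1/29) = 1 - W/29)
(p((B(0) + (3 - 1*(-12)))*((12 - 16) + 1)) - 2838)/(428 + 2314) = ((1 - (1 + (3 - 1*(-12)))*((12 - 16) + 1)/29) - 2838)/(428 + 2314) = ((1 - (1 + (3 + 12))*(-4 + 1)/29) - 2838)/2742 = ((1 - (1 + 15)*(-3)/29) - 2838)*(1/2742) = ((1 - 16*(-3)/29) - 2838)*(1/2742) = ((1 - 1/29*(-48)) - 2838)*(1/2742) = ((1 + 48/29) - 2838)*(1/2742) = (77/29 - 2838)*(1/2742) = -82225/29*1/2742 = -82225/79518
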